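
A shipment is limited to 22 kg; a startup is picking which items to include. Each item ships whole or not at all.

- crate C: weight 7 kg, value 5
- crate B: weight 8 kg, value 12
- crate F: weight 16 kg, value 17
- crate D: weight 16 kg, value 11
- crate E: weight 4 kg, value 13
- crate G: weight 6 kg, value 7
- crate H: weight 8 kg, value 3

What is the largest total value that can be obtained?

32

Treat it as a binary knapsack problem.
Allowing fractional choices, the relaxed optimum would be about 36.2, but items are indivisible.
crate C + crate B + crate E: weight 7 + 8 + 4 = 19 ≤ 22, value 5 + 12 + 13 = 30.
crate B + crate E + crate G: weight 8 + 4 + 6 = 18 ≤ 22, value 12 + 13 + 7 = 32.
crate F + crate E: weight 16 + 4 = 20 ≤ 22, value 17 + 13 = 30.
Best is crate B, crate E, and crate G with total value 32.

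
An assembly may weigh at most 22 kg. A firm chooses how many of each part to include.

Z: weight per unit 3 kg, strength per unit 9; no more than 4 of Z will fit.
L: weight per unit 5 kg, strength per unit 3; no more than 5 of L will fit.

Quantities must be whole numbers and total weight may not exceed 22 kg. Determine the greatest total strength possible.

Z has the best ratio (9/3); taking only Z gives at most 4×9 = 36 (stopped by the supply cap of 4).
Mixing does better — 4×Z and 2×L: weight 22 ≤ 22, strength 4·9 + 2·3 = 42.

42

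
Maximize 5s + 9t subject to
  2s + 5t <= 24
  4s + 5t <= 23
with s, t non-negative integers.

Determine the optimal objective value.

37

Relaxing integrality, the LP optimum is 41.40 at (s,t) = (0, 4.6), which is not an integer point.
(s,t)=(2,3): 2·2+5·3=19≤24, 4·2+5·3=23≤23, objective 37.
(s,t)=(0,4): 2·0+5·4=20≤24, 4·0+5·4=20≤23, objective 36.
(s,t)=(3,2): 2·3+5·2=16≤24, 4·3+5·2=22≤23, objective 33.
(s,t)=(1,3): 2·1+5·3=17≤24, 4·1+5·3=19≤23, objective 32.
The best lattice point is (2,3), giving 37.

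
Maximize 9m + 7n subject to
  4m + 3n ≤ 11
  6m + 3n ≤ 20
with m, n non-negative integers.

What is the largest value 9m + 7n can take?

25

(m,n)=(2,1) is feasible, giving 25.
(m,n)=(1,2) is feasible, giving 23.
Maximum is 25 at (m,n)=(2,1).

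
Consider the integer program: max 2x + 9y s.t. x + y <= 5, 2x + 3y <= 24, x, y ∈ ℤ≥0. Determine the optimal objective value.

45

(x,y)=(0,5): 1·0+1·5=5≤5, 2·0+3·5=15≤24, objective 45.
(x,y)=(1,4): 1·1+1·4=5≤5, 2·1+3·4=14≤24, objective 38.
(x,y)=(0,4): 1·0+1·4=4≤5, 2·0+3·4=12≤24, objective 36.
Maximum is 45 at (x,y)=(0,5).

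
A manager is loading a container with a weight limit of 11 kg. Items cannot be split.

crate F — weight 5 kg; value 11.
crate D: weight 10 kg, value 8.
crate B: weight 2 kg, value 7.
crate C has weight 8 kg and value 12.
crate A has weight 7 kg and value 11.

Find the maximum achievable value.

19

crate F + crate B: weight 5 + 2 = 7 ≤ 11, value 11 + 7 = 18.
crate B + crate C: weight 2 + 8 = 10 ≤ 11, value 7 + 12 = 19.
crate B + crate A: weight 2 + 7 = 9 ≤ 11, value 7 + 11 = 18.
Best is crate B and crate C with total value 19.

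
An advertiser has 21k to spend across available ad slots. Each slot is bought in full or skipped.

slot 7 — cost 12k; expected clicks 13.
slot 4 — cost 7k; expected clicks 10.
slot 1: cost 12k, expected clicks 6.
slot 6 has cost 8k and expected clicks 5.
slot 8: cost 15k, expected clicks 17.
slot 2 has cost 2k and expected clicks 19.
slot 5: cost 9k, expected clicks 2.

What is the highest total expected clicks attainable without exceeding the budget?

Allowing fractional choices, the relaxed optimum would be about 42.6, but ad slots are indivisible.
slot 4 + slot 1 + slot 2: cost 7 + 12 + 2 = 21 ≤ 21, expected clicks 10 + 6 + 19 = 35.
slot 8 + slot 2: cost 15 + 2 = 17 ≤ 21, expected clicks 17 + 19 = 36.
slot 7 + slot 4 + slot 2: cost 12 + 7 + 2 = 21 ≤ 21, expected clicks 13 + 10 + 19 = 42.
Best is slot 7, slot 4, and slot 2 with total expected clicks 42.

42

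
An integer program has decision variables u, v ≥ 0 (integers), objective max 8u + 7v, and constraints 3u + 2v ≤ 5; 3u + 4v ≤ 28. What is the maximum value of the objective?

15

(u,v)=(1,1): 3·1+2·1=5≤5, 3·1+4·1=7≤28, objective 15.
(u,v)=(0,2): 3·0+2·2=4≤5, 3·0+4·2=8≤28, objective 14.
(u,v)=(1,0): 3·1+2·0=3≤5, 3·1+4·0=3≤28, objective 8.
No feasible integer point exceeds 15.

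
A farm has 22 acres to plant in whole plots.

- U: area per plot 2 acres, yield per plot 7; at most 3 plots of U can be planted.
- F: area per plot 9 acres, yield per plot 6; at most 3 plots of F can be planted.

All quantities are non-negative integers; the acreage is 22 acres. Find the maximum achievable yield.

27

U has the best ratio (7/2); taking only U gives at most 3×7 = 21 (stopped by the supply cap of 3).
Mixing does better — 3×U and 1×F: area 15 ≤ 22, yield 3·7 + 1·6 = 27.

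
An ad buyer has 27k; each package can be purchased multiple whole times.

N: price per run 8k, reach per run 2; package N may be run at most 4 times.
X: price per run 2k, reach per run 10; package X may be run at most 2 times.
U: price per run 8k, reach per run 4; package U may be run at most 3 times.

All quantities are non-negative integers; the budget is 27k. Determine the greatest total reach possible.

28

This is a bounded integer knapsack.
2×X and 2×U: price 20 ≤ 27, reach 2·10 + 2·4 = 28.
1×N, 2×X, and 1×U: price 20 ≤ 27, reach 1·2 + 2·10 + 1·4 = 26.
Best is 28.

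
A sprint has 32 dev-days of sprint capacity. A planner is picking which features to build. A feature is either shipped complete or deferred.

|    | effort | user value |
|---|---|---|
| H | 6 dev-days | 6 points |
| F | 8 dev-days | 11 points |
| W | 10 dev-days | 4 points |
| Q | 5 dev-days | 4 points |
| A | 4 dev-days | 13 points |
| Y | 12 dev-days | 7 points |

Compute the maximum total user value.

37

Allowing fractional choices, the relaxed optimum would be about 39.2, but features are indivisible.
H + F + A + Y: effort 6 + 8 + 4 + 12 = 30 ≤ 32, user value 6 + 11 + 13 + 7 = 37.
F + Q + A + Y: effort 8 + 5 + 4 + 12 = 29 ≤ 32, user value 11 + 4 + 13 + 7 = 35.
Best is H, F, A, and Y with total user value 37.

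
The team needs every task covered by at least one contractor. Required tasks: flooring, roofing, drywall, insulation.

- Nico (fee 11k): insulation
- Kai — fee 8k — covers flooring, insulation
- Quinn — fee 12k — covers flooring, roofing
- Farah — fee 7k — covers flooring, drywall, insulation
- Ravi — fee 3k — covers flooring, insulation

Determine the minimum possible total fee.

19

The greedy cost-per-new-task heuristic would pick Ravi, Farah, and Quinn for 22, but a cheaper cover exists.
Choose Quinn and Farah: together they cover flooring, roofing, drywall, insulation — every task.
Total fee: 12 + 7 = 19.
No cover costs less than 19.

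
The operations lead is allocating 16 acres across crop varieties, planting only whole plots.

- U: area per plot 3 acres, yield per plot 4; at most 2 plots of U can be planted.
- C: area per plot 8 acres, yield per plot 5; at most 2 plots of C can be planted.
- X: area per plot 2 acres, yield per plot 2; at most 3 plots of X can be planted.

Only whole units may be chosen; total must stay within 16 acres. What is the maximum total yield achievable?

U has the best ratio (4/3); taking only U gives at most 2×4 = 8 (stopped by the supply cap of 2).
Mixing does better — 2×U, 1×C, and 1×X: area 16 ≤ 16, yield 2·4 + 1·5 + 1·2 = 15.

15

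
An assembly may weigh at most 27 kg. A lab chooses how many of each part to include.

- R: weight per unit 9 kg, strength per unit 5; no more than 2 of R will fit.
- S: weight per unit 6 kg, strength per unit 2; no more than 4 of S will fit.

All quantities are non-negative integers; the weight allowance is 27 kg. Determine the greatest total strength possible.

12

R has the best ratio (5/9); taking only R gives at most 2×5 = 10 (stopped by the supply cap of 2).
Mixing does better — 2×R and 1×S: weight 24 ≤ 27, strength 2·5 + 1·2 = 12.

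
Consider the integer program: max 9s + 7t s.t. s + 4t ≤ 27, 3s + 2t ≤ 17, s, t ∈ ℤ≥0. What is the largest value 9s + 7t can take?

55

The continuous relaxation peaks at (1.4, 6.4) with value 57.40; rounding to a feasible lattice point costs some objective.
(s,t)=(3,4): 1·3+4·4=19≤27, 3·3+2·4=17≤17, objective 55.
(s,t)=(2,5): 1·2+4·5=22≤27, 3·2+2·5=16≤17, objective 53.
(s,t)=(1,6): 1·1+4·6=25≤27, 3·1+2·6=15≤17, objective 51.
The best lattice point is (3,4), giving 55.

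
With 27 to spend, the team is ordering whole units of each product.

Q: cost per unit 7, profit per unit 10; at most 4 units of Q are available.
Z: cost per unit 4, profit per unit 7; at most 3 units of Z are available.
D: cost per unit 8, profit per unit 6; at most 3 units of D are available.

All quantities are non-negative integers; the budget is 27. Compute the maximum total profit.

41

Take 2×Q and 3×Z: cost 26 ≤ 27, profit 2·10 + 3·7 = 41.
Z has the best ratio (7/4) and is taken to its limit of 3; remaining capacity is filled optimally with the others.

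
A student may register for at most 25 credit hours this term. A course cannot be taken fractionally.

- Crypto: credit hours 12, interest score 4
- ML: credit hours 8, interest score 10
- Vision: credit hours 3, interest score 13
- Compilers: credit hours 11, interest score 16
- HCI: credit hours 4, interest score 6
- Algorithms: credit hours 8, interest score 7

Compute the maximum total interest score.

This is a 0-1 knapsack instance.
Take ML, Vision, and Compilers: credit hours 8 + 3 + 11 = 22 ≤ 25, interest score 10 + 13 + 16 = 39.
No other feasible combination does better.

39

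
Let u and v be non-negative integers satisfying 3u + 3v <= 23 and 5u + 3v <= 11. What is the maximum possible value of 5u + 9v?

27

The continuous relaxation peaks at (0, 3.67) with value 33.00; rounding to a feasible lattice point costs some objective.
(u,v)=(0,3): 3·0+3·3=9≤23, 5·0+3·3=9≤11, objective 27.
(u,v)=(1,2): 3·1+3·2=9≤23, 5·1+3·2=11≤11, objective 23.
(u,v)=(0,2): 3·0+3·2=6≤23, 5·0+3·2=6≤11, objective 18.
No feasible integer point exceeds 27.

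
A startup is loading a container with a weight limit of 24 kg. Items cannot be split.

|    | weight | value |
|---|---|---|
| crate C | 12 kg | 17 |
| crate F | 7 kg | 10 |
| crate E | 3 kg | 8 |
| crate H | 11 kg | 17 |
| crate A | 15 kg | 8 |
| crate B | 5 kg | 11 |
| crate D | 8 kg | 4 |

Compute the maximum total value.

38

crate E + crate H + crate B: weight 3 + 11 + 5 = 19 ≤ 24, value 8 + 17 + 11 = 36.
crate F + crate H + crate B: weight 7 + 11 + 5 = 23 ≤ 24, value 10 + 17 + 11 = 38.
crate C + crate F + crate B: weight 12 + 7 + 5 = 24 ≤ 24, value 17 + 10 + 11 = 38.
The maximum value is 38; one optimal choice is crate F, crate H, and crate B.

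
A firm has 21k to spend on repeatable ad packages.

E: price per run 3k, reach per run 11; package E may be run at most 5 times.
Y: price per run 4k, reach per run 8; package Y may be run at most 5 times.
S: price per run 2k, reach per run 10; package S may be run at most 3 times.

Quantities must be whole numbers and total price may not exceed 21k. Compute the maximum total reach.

85

This is a bounded integer knapsack.
S has the best ratio (10/2); taking only S gives at most 3×10 = 30 (stopped by the supply cap of 3).
Mixing does better — 5×E and 3×S: price 21 ≤ 21, reach 5·11 + 3·10 = 85.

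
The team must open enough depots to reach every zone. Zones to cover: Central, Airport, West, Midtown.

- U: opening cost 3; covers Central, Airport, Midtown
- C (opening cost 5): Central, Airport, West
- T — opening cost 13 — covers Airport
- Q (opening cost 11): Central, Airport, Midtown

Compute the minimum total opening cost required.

This is a weighted set-cover instance.
Choose U and C: together they cover Central, Airport, West, Midtown — every zone.
Total opening cost: 3 + 5 = 8.

8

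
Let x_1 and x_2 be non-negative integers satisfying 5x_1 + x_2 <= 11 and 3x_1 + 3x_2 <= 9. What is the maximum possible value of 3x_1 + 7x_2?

(x_1,x_2)=(0,3): 5·0+1·3=3≤11, 3·0+3·3=9≤9, objective 21.
(x_1,x_2)=(1,2): 5·1+1·2=7≤11, 3·1+3·2=9≤9, objective 17.
(x_1,x_2)=(0,2): 5·0+1·2=2≤11, 3·0+3·2=6≤9, objective 14.
No feasible integer point exceeds 21.

21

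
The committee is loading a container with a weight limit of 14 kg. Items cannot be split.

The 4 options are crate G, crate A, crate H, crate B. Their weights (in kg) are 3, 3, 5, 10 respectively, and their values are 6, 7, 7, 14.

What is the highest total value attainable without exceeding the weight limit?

21

Treat it as a binary knapsack problem.
Take crate A and crate B: weight 3 + 10 = 13 ≤ 14, value 7 + 14 = 21.
No other feasible combination does better.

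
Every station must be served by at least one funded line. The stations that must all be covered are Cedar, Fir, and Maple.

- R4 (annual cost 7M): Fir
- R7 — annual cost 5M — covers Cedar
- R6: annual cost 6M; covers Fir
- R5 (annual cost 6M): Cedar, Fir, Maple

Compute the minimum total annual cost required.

6

R5 alone covers Cedar, Fir, Maple — every station.
Total annual cost: 6.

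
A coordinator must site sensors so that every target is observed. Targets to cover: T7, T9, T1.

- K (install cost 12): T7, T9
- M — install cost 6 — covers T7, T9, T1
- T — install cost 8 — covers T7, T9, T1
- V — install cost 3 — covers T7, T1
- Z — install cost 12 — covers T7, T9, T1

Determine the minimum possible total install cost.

6

M alone covers T7, T9, T1 — every target.
Total install cost: 6.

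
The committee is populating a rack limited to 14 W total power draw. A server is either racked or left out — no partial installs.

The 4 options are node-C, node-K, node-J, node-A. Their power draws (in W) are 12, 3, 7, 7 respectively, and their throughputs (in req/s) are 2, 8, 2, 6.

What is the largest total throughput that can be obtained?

This is an integer program with binary decision variables.
node-K + node-J: power draw 3 + 7 = 10 ≤ 14, throughput 8 + 2 = 10.
node-K + node-A: power draw 3 + 7 = 10 ≤ 14, throughput 8 + 6 = 14.
Best is node-K and node-A with total throughput 14.

14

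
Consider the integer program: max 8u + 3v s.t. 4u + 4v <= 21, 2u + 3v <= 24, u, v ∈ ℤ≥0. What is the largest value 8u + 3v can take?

40

(u,v)=(5,0) is feasible, giving 40.
(u,v)=(4,1) is feasible, giving 35.
No feasible integer point exceeds 40.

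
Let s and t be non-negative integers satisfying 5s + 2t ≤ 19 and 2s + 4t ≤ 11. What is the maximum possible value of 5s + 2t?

The continuous relaxation peaks at (3.8, 0) with value 19.00; rounding to a feasible lattice point costs some objective.
(s,t)=(3,1): 5·3+2·1=17≤19, 2·3+4·1=10≤11, objective 17.
(s,t)=(3,0): 5·3+2·0=15≤19, 2·3+4·0=6≤11, objective 15.
(s,t)=(2,1): 5·2+2·1=12≤19, 2·2+4·1=8≤11, objective 12.
The best lattice point is (3,1), giving 17.

17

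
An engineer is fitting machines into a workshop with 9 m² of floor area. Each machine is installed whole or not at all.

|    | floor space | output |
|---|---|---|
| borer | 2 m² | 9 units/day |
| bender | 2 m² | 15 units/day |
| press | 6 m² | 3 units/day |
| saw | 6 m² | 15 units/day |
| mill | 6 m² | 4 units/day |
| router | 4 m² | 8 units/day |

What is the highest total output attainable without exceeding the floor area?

This is an integer program with binary decision variables.
Allowing fractional choices, the relaxed optimum would be about 36.5, but machines are indivisible.
borer + bender + router: floor space 2 + 2 + 4 = 8 ≤ 9, output 9 + 15 + 8 = 32.
bender + saw: floor space 2 + 6 = 8 ≤ 9, output 15 + 15 = 30.
Best is borer, bender, and router with total output 32.

32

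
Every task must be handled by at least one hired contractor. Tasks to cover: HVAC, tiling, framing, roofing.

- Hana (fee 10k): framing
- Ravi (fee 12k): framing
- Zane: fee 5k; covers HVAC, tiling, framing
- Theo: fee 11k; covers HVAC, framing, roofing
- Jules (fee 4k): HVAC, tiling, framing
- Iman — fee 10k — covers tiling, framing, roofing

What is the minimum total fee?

14

Choose Jules and Iman: together they cover HVAC, tiling, framing, roofing — every task.
Total fee: 4 + 10 = 14.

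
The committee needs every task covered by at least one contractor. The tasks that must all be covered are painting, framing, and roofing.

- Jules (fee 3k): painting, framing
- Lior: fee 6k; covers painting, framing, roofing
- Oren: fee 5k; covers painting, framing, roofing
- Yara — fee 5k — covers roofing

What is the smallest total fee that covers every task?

5

Oren alone covers painting, framing, roofing — every task.
Total fee: 5.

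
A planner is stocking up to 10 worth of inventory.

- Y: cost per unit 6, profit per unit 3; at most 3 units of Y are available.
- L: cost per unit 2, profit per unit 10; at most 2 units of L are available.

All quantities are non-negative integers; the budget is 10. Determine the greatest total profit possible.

L has the best ratio (10/2); taking only L gives at most 2×10 = 20 (stopped by the supply cap of 2).
Mixing does better — 1×Y and 2×L: cost 10 ≤ 10, profit 1·3 + 2·10 = 23.

23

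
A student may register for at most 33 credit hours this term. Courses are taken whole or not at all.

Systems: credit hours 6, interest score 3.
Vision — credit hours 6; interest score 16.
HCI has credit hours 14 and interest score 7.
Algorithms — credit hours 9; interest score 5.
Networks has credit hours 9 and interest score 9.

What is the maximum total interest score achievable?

Allowing fractional choices, the relaxed optimum would be about 34.5, but courses are indivisible.
Vision + HCI + Networks: credit hours 6 + 14 + 9 = 29 ≤ 33, interest score 16 + 7 + 9 = 32.
Systems + Vision + Algorithms + Networks: credit hours 6 + 6 + 9 + 9 = 30 ≤ 33, interest score 3 + 16 + 5 + 9 = 33.
Vision + Algorithms + Networks: credit hours 6 + 9 + 9 = 24 ≤ 33, interest score 16 + 5 + 9 = 30.
Best is Systems, Vision, Algorithms, and Networks with total interest score 33.

33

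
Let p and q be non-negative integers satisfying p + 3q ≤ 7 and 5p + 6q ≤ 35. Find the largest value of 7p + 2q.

49

(p,q)=(7,0) is feasible, giving 49.
(p,q)=(6,0) is feasible, giving 42.
No feasible integer point exceeds 49.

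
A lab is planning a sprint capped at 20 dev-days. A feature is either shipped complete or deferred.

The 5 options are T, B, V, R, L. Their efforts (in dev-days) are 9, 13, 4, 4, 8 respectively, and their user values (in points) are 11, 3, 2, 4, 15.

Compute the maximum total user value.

Allowing fractional choices, the relaxed optimum would be about 29.0, but features are indivisible.
R + L: effort 4 + 8 = 12 ≤ 20, user value 4 + 15 = 19.
V + R + L: effort 4 + 4 + 8 = 16 ≤ 20, user value 2 + 4 + 15 = 21.
T + L: effort 9 + 8 = 17 ≤ 20, user value 11 + 15 = 26.
Best is T and L with total user value 26.

26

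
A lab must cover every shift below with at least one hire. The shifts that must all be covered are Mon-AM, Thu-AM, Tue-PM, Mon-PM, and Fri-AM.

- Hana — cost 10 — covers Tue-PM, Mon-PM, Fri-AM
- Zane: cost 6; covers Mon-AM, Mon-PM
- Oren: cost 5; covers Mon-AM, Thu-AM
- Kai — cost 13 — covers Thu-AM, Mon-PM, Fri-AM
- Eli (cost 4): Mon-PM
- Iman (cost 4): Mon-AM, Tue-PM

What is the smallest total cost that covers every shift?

15

This is an integer covering problem.
The greedy cost-per-new-shift heuristic would pick Iman, Eli, Oren, and Hana for 23, but a cheaper cover exists.
Choose Hana and Oren: together they cover Mon-AM, Thu-AM, Tue-PM, Mon-PM, Fri-AM — every shift.
Total cost: 10 + 5 = 15.
No cover costs less than 15.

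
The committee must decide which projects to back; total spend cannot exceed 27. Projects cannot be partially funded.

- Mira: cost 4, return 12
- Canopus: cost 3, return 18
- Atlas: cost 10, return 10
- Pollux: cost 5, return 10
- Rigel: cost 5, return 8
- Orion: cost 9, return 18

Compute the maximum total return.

Take Mira, Canopus, Pollux, Rigel, and Orion: cost 4 + 3 + 5 + 5 + 9 = 26 ≤ 27, return 12 + 18 + 10 + 8 + 18 = 66.
No other feasible combination does better.

66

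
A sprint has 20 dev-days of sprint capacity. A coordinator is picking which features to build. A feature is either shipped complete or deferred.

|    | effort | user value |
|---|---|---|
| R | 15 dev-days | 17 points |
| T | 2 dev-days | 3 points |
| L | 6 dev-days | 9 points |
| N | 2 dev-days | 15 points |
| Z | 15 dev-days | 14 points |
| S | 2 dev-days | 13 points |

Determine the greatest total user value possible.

45

Allowing fractional choices, the relaxed optimum would be about 49.1, but features are indivisible.
N + Z + S: effort 2 + 15 + 2 = 19 ≤ 20, user value 15 + 14 + 13 = 42.
T + L + N + S: effort 2 + 6 + 2 + 2 = 12 ≤ 20, user value 3 + 9 + 15 + 13 = 40.
R + N + S: effort 15 + 2 + 2 = 19 ≤ 20, user value 17 + 15 + 13 = 45.
Best is R, N, and S with total user value 45.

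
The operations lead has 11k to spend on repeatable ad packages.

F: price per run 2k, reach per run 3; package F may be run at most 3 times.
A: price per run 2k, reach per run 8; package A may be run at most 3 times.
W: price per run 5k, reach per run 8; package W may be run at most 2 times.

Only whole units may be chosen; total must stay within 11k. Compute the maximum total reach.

Take 3×A and 1×W: price 11 ≤ 11, reach 3·8 + 1·8 = 32.
A has the best ratio (8/2) and is taken to its limit of 3; remaining capacity is filled optimally with the others.

32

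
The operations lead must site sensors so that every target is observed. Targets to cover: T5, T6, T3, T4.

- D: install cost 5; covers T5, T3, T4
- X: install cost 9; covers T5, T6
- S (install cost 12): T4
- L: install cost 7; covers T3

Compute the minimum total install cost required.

Choose D and X: together they cover T5, T6, T3, T4 — every target.
Total install cost: 5 + 9 = 14.
No cover costs less than 14.

14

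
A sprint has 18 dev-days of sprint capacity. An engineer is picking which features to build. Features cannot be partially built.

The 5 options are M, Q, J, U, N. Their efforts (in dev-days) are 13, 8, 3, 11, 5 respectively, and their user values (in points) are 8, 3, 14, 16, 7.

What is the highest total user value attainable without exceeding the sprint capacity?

Allowing fractional choices, the relaxed optimum would be about 35.6, but features are indivisible.
J + U: effort 3 + 11 = 14 ≤ 18, user value 14 + 16 = 30.
U + N: effort 11 + 5 = 16 ≤ 18, user value 16 + 7 = 23.
Q + J + N: effort 8 + 3 + 5 = 16 ≤ 18, user value 3 + 14 + 7 = 24.
Best is J and U with total user value 30.

30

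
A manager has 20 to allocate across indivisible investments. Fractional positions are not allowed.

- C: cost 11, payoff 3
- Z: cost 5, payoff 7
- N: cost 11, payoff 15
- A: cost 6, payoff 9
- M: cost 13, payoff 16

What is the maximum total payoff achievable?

25

Take A and M: cost 6 + 13 = 19 ≤ 20, payoff 9 + 16 = 25.
No other feasible combination does better.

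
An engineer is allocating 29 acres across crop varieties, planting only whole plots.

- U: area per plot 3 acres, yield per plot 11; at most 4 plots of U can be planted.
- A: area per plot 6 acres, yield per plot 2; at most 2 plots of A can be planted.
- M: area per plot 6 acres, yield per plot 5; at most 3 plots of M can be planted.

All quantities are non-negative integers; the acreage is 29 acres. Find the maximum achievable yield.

54

Take 4×U and 2×M: area 24 ≤ 29, yield 4·11 + 2·5 = 54.
U has the best ratio (11/3) and is taken to its limit of 4; remaining capacity is filled optimally with the others.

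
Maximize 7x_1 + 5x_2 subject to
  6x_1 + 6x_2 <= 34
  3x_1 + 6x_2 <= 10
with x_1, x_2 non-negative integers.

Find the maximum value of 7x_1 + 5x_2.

21

(x_1,x_2)=(3,0): 6·3+6·0=18≤34, 3·3+6·0=9≤10, objective 21.
(x_1,x_2)=(2,0): 6·2+6·0=12≤34, 3·2+6·0=6≤10, objective 14.
No feasible integer point exceeds 21.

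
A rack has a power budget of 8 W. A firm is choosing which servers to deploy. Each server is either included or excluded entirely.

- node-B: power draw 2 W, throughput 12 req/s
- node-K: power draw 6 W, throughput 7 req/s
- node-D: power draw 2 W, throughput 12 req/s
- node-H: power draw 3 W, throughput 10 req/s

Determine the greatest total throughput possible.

34

Allowing fractional choices, the relaxed optimum would be about 35.2, but servers are indivisible.
node-B + node-D: power draw 2 + 2 = 4 ≤ 8, throughput 12 + 12 = 24.
node-B + node-D + node-H: power draw 2 + 2 + 3 = 7 ≤ 8, throughput 12 + 12 + 10 = 34.
Best is node-B, node-D, and node-H with total throughput 34.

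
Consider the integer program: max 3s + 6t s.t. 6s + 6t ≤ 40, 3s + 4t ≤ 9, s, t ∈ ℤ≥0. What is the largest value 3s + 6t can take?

The continuous relaxation peaks at (0, 2.25) with value 13.50; rounding to a feasible lattice point costs some objective.
(s,t)=(0,2): 6·0+6·2=12≤40, 3·0+4·2=8≤9, objective 12.
(s,t)=(1,1): 6·1+6·1=12≤40, 3·1+4·1=7≤9, objective 9.
(s,t)=(0,1): 6·0+6·1=6≤40, 3·0+4·1=4≤9, objective 6.
The best lattice point is (0,2), giving 12.

12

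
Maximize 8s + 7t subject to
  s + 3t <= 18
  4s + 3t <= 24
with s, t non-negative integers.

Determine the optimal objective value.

52

The continuous relaxation peaks at (2, 5.33) with value 53.33; rounding to a feasible lattice point costs some objective.
(s,t)=(3,4): 1·3+3·4=15≤18, 4·3+3·4=24≤24, objective 52.
(s,t)=(2,5): 1·2+3·5=17≤18, 4·2+3·5=23≤24, objective 51.
No feasible integer point exceeds 52.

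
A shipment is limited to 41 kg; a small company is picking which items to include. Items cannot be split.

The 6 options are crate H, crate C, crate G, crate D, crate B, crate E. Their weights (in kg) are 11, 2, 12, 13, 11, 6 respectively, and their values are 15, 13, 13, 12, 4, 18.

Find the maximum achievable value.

This is an integer program with binary decision variables.
Allowing fractional choices, the relaxed optimum would be about 68.2, but items are indivisible.
crate H + crate C + crate G + crate E: weight 11 + 2 + 12 + 6 = 31 ≤ 41, value 15 + 13 + 13 + 18 = 59.
crate H + crate C + crate D + crate E: weight 11 + 2 + 13 + 6 = 32 ≤ 41, value 15 + 13 + 12 + 18 = 58.
Best is crate H, crate C, crate G, and crate E with total value 59.

59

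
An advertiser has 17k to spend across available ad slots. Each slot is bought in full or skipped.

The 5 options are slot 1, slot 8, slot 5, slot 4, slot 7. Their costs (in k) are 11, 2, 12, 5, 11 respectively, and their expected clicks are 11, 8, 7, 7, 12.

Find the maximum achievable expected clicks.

20

Allowing fractional choices, the relaxed optimum would be about 25.9, but ad slots are indivisible.
slot 1 + slot 8: cost 11 + 2 = 13 ≤ 17, expected clicks 11 + 8 = 19.
slot 8 + slot 7: cost 2 + 11 = 13 ≤ 17, expected clicks 8 + 12 = 20.
Best is slot 8 and slot 7 with total expected clicks 20.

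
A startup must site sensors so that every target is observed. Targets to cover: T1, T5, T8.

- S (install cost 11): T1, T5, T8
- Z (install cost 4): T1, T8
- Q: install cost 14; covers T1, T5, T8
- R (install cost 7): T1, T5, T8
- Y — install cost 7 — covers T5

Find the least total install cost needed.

The greedy cost-per-new-target heuristic would pick Z and R for 11, but a cheaper cover exists.
R alone covers T1, T5, T8 — every target.
Total install cost: 7.
No cover costs less than 7.

7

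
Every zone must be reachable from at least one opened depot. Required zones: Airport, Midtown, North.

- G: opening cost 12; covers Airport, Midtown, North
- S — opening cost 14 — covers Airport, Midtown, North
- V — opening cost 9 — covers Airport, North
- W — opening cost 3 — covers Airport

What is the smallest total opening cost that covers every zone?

12

G alone covers Airport, Midtown, North — every zone.
Total opening cost: 12.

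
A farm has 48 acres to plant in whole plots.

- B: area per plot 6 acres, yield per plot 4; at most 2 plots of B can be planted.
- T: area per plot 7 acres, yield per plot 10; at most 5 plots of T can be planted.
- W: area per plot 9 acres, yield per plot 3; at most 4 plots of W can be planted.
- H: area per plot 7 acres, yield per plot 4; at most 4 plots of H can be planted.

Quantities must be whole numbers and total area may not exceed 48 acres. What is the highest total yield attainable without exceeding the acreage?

58

This is a bounded integer knapsack.
Take 1×B, 5×T, and 1×H: area 48 ≤ 48, yield 1·4 + 5·10 + 1·4 = 58.
T has the best ratio (10/7) and is taken to its limit of 5; remaining capacity is filled optimally with the others.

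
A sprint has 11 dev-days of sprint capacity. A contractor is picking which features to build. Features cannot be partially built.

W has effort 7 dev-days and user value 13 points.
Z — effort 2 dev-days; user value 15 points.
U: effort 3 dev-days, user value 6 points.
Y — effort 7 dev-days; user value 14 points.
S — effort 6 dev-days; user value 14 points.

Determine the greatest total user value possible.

35

Take Z, U, and S: effort 2 + 3 + 6 = 11 ≤ 11, user value 15 + 6 + 14 = 35.
No other feasible combination does better.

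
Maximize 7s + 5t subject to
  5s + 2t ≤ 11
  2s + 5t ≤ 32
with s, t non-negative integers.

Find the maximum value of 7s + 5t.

(s,t)=(0,5) is feasible, giving 25.
(s,t)=(0,4) is feasible, giving 20.
No feasible integer point exceeds 25.

25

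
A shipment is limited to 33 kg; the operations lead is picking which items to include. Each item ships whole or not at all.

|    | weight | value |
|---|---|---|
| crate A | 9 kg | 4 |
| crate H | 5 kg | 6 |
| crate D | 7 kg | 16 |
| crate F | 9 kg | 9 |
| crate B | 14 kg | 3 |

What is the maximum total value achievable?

35

Allowing fractional choices, the relaxed optimum would be about 35.6, but items are indivisible.
crate H + crate D + crate F: weight 5 + 7 + 9 = 21 ≤ 33, value 6 + 16 + 9 = 31.
crate A + crate H + crate D + crate F: weight 9 + 5 + 7 + 9 = 30 ≤ 33, value 4 + 6 + 16 + 9 = 35.
Best is crate A, crate H, crate D, and crate F with total value 35.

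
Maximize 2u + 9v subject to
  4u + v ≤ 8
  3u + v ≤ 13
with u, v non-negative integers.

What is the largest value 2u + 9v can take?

(u,v)=(0,8): 4·0+1·8=8≤8, 3·0+1·8=8≤13, objective 72.
(u,v)=(0,7): 4·0+1·7=7≤8, 3·0+1·7=7≤13, objective 63.
No feasible integer point exceeds 72.

72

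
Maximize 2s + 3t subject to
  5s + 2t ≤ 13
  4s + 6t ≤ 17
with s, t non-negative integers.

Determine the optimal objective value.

Relaxing integrality, the LP optimum is 8.50 at (s,t) = (0, 2.83), which is not an integer point.
(s,t)=(1,2): 5·1+2·2=9≤13, 4·1+6·2=16≤17, objective 8.
(s,t)=(2,1): 5·2+2·1=12≤13, 4·2+6·1=14≤17, objective 7.
(s,t)=(0,2): 5·0+2·2=4≤13, 4·0+6·2=12≤17, objective 6.
No feasible integer point exceeds 8.

8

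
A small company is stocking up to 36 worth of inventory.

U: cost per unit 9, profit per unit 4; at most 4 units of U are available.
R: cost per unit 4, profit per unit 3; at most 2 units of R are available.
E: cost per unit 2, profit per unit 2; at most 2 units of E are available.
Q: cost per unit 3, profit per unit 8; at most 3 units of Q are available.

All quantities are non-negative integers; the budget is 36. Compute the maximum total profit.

39

2×U, 1×R, 2×E, and 3×Q: cost 35 ≤ 36, profit 2·4 + 1·3 + 2·2 + 3·8 = 39.
1×U, 2×R, 2×E, and 3×Q: cost 30 ≤ 36, profit 1·4 + 2·3 + 2·2 + 3·8 = 38.
Best is 39.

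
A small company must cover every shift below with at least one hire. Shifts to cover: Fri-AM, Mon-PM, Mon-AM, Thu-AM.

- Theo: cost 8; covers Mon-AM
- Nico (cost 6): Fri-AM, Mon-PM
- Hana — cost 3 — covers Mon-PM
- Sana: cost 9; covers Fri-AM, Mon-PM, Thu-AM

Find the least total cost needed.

The greedy cost-per-new-shift heuristic would pick Nico, Theo, and Sana for 23, but a cheaper cover exists.
Choose Theo and Sana: together they cover Fri-AM, Mon-PM, Mon-AM, Thu-AM — every shift.
Total cost: 8 + 9 = 17.
No cover costs less than 17.

17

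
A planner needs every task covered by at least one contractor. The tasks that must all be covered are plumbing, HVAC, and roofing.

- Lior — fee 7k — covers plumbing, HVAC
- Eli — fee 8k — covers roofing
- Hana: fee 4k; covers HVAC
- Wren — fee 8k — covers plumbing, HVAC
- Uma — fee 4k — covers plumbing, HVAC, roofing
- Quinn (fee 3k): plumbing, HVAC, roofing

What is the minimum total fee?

3

Quinn alone covers plumbing, HVAC, roofing — every task.
Total fee: 3.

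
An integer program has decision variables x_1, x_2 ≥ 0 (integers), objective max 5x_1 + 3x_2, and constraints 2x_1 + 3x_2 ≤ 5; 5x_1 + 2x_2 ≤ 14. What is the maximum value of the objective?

(x_1,x_2)=(2,0): 2·2+3·0=4≤5, 5·2+2·0=10≤14, objective 10.
(x_1,x_2)=(1,1): 2·1+3·1=5≤5, 5·1+2·1=7≤14, objective 8.
(x_1,x_2)=(1,0): 2·1+3·0=2≤5, 5·1+2·0=5≤14, objective 5.
The best lattice point is (2,0), giving 10.

10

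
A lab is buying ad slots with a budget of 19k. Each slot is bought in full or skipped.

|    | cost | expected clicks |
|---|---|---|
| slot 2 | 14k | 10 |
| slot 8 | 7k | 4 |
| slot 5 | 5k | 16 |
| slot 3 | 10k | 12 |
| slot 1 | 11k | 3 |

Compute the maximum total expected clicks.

This is an integer program with binary decision variables.
Allowing fractional choices, the relaxed optimum would be about 30.9, but ad slots are indivisible.
slot 2 + slot 5: cost 14 + 5 = 19 ≤ 19, expected clicks 10 + 16 = 26.
slot 5 + slot 3: cost 5 + 10 = 15 ≤ 19, expected clicks 16 + 12 = 28.
Best is slot 5 and slot 3 with total expected clicks 28.

28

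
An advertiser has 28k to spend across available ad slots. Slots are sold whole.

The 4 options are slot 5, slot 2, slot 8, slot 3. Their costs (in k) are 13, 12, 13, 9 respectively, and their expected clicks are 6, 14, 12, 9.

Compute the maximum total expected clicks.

26

slot 2 + slot 8: cost 12 + 13 = 25 ≤ 28, expected clicks 14 + 12 = 26.
slot 2 + slot 3: cost 12 + 9 = 21 ≤ 28, expected clicks 14 + 9 = 23.
slot 8 + slot 3: cost 13 + 9 = 22 ≤ 28, expected clicks 12 + 9 = 21.
Best is slot 2 and slot 8 with total expected clicks 26.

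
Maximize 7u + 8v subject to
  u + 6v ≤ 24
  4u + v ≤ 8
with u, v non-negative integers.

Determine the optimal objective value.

(u,v)=(0,4): 1·0+6·4=24≤24, 4·0+1·4=4≤8, objective 32.
(u,v)=(1,3): 1·1+6·3=19≤24, 4·1+1·3=7≤8, objective 31.
(u,v)=(0,3): 1·0+6·3=18≤24, 4·0+1·3=3≤8, objective 24.
Maximum is 32 at (u,v)=(0,4).

32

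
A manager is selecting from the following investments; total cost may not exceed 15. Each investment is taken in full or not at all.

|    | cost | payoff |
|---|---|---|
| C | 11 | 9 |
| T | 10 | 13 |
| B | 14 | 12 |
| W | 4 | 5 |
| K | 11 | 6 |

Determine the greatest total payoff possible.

18

This is a 0-1 knapsack instance.
Allowing fractional choices, the relaxed optimum would be about 18.9, but investments are indivisible.
C + W: cost 11 + 4 = 15 ≤ 15, payoff 9 + 5 = 14.
T + W: cost 10 + 4 = 14 ≤ 15, payoff 13 + 5 = 18.
Best is T and W with total payoff 18.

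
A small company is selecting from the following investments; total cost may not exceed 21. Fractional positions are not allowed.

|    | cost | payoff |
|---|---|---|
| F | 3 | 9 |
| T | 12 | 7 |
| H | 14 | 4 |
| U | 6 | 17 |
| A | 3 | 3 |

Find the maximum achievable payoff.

Take F, T, and U: cost 3 + 12 + 6 = 21 ≤ 21, payoff 9 + 7 + 17 = 33.
No other feasible combination does better.

33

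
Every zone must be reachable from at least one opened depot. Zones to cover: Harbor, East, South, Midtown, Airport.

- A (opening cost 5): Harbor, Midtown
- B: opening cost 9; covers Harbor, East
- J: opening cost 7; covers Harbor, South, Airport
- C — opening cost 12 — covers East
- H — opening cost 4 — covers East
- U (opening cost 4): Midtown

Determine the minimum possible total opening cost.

15

Choose J, H, and U: together they cover Harbor, East, South, Midtown, Airport — every zone.
Total opening cost: 7 + 4 + 4 = 15.
No cover costs less than 15.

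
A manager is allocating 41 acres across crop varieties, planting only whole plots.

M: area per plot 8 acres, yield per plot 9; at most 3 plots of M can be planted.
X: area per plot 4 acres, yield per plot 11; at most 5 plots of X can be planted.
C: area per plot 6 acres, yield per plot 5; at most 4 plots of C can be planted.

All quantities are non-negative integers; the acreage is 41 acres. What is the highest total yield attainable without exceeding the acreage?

74

Take 1×M, 5×X, and 2×C: area 40 ≤ 41, yield 1·9 + 5·11 + 2·5 = 74.
X has the best ratio (11/4) and is taken to its limit of 5; remaining capacity is filled optimally with the others.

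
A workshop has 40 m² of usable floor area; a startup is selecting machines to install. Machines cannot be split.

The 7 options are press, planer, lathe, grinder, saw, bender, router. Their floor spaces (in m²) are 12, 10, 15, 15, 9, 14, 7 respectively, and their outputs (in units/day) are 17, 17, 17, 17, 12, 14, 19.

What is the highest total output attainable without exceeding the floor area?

planer + saw + bender + router: floor space 10 + 9 + 14 + 7 = 40 ≤ 40, output 17 + 12 + 14 + 19 = 62.
press + planer + saw + router: floor space 12 + 10 + 9 + 7 = 38 ≤ 40, output 17 + 17 + 12 + 19 = 65.
Best is press, planer, saw, and router with total output 65.

65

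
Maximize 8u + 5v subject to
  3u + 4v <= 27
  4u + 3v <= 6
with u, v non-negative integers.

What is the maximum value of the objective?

10

(u,v)=(0,2) is feasible, giving 10.
(u,v)=(1,0) is feasible, giving 8.
(u,v)=(0,1) is feasible, giving 5.
(u,v)=(0,0) is feasible, giving 0.
The best lattice point is (0,2), giving 10.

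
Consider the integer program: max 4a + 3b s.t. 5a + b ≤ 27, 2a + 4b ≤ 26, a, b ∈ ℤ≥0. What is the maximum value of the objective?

(a,b)=(4,4) is feasible, giving 28.
(a,b)=(3,5) is feasible, giving 27.
(a,b)=(4,3) is feasible, giving 25.
(a,b)=(3,4) is feasible, giving 24.
No feasible integer point exceeds 28.

28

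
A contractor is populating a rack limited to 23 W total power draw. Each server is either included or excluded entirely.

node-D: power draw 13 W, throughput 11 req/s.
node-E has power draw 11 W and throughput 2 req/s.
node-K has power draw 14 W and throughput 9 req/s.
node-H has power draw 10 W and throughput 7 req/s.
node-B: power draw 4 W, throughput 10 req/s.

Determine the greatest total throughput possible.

Allowing fractional choices, the relaxed optimum would be about 25.2, but servers are indivisible.
node-D + node-B: power draw 13 + 4 = 17 ≤ 23, throughput 11 + 10 = 21.
node-K + node-B: power draw 14 + 4 = 18 ≤ 23, throughput 9 + 10 = 19.
Best is node-D and node-B with total throughput 21.

21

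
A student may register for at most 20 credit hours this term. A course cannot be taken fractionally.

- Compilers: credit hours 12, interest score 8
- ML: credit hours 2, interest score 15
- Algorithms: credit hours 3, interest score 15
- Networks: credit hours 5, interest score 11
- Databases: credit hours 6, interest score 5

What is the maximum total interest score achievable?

This is a 0-1 knapsack instance.
Allowing fractional choices, the relaxed optimum would be about 48.7, but courses are indivisible.
ML + Algorithms + Networks + Databases: credit hours 2 + 3 + 5 + 6 = 16 ≤ 20, interest score 15 + 15 + 11 + 5 = 46.
ML + Algorithms + Networks: credit hours 2 + 3 + 5 = 10 ≤ 20, interest score 15 + 15 + 11 = 41.
Best is ML, Algorithms, Networks, and Databases with total interest score 46.

46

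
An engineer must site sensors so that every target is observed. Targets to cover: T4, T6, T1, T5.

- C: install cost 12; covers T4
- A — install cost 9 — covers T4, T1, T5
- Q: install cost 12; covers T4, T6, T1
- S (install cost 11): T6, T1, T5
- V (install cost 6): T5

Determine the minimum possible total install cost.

18

This is an integer covering problem.
The greedy cost-per-new-target heuristic would pick A and S for 20, but a cheaper cover exists.
Choose Q and V: together they cover T4, T6, T1, T5 — every target.
Total install cost: 12 + 6 = 18.
No cover costs less than 18.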